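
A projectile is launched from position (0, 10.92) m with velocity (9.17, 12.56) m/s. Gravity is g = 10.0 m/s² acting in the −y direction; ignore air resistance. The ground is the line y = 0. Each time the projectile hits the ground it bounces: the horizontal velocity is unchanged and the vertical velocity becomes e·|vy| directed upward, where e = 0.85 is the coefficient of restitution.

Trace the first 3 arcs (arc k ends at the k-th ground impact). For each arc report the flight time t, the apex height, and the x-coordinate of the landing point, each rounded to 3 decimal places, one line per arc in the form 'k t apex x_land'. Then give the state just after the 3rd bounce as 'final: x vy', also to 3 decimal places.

Arc 1: start y=10.920, vy=12.560 → t=3.195, apex=18.808, x_land=29.302, impact vy=-19.395
  bounce: vy ← 0.85·19.395 = 16.485
Arc 2: start y=0.000, vy=16.485 → t=3.297, apex=13.589, x_land=59.537, impact vy=-16.485
  bounce: vy ← 0.85·16.485 = 14.013
Arc 3: start y=0.000, vy=14.013 → t=2.803, apex=9.818, x_land=85.236, impact vy=-14.013
  bounce: vy ← 0.85·14.013 = 11.911

1 3.195 18.808 29.302
2 3.297 13.589 59.537
3 2.803 9.818 85.236
final: 85.236 11.911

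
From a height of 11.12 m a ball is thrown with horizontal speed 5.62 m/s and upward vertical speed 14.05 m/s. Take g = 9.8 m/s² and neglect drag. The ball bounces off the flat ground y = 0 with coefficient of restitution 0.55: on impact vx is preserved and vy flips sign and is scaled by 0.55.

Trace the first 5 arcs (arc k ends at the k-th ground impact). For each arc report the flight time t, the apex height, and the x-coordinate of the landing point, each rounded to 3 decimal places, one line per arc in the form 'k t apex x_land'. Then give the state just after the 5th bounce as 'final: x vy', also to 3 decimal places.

Arc 1: start y=11.120, vy=14.050 → t=3.513, apex=21.192, x_land=19.745, impact vy=-20.380
  bounce: vy ← 0.55·20.380 = 11.209
Arc 2: start y=0.000, vy=11.209 → t=2.288, apex=6.410, x_land=32.601, impact vy=-11.209
  bounce: vy ← 0.55·11.209 = 6.165
Arc 3: start y=0.000, vy=6.165 → t=1.258, apex=1.939, x_land=39.672, impact vy=-6.165
  bounce: vy ← 0.55·6.165 = 3.391
Arc 4: start y=0.000, vy=3.391 → t=0.692, apex=0.587, x_land=43.561, impact vy=-3.391
  bounce: vy ← 0.55·3.391 = 1.865
Arc 5: start y=0.000, vy=1.865 → t=0.381, apex=0.177, x_land=45.700, impact vy=-1.865
  bounce: vy ← 0.55·1.865 = 1.026

1 3.513 21.192 19.745
2 2.288 6.410 32.601
3 1.258 1.939 39.672
4 0.692 0.587 43.561
5 0.381 0.177 45.700
final: 45.700 1.026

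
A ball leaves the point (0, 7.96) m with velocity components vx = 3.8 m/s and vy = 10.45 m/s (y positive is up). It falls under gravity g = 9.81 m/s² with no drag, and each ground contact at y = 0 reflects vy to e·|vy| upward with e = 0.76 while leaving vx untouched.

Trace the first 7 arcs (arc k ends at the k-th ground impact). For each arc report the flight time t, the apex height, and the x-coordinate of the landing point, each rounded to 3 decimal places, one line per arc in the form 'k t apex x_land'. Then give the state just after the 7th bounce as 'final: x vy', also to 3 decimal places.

1 2.726 13.526 10.358
2 2.524 7.813 19.950
3 1.918 4.513 27.239
4 1.458 2.606 32.779
5 1.108 1.505 36.990
6 0.842 0.870 40.190
7 0.640 0.502 42.622
final: 42.622 2.386

Arc 1: start y=7.960, vy=10.450 → t=2.726, apex=13.526, x_land=10.358, impact vy=-16.290
  bounce: vy ← 0.76·16.290 = 12.381
Arc 2: start y=0.000, vy=12.381 → t=2.524, apex=7.813, x_land=19.950, impact vy=-12.381
  bounce: vy ← 0.76·12.381 = 9.409
Arc 3: start y=0.000, vy=9.409 → t=1.918, apex=4.513, x_land=27.239, impact vy=-9.409
  bounce: vy ← 0.76·9.409 = 7.151
Arc 4: start y=0.000, vy=7.151 → t=1.458, apex=2.606, x_land=32.779, impact vy=-7.151
  bounce: vy ← 0.76·7.151 = 5.435
Arc 5: start y=0.000, vy=5.435 → t=1.108, apex=1.505, x_land=36.990, impact vy=-5.435
  bounce: vy ← 0.76·5.435 = 4.130
Arc 6: start y=0.000, vy=4.130 → t=0.842, apex=0.870, x_land=40.190, impact vy=-4.130
  bounce: vy ← 0.76·4.130 = 3.139
Arc 7: start y=0.000, vy=3.139 → t=0.640, apex=0.502, x_land=42.622, impact vy=-3.139
  bounce: vy ← 0.76·3.139 = 2.386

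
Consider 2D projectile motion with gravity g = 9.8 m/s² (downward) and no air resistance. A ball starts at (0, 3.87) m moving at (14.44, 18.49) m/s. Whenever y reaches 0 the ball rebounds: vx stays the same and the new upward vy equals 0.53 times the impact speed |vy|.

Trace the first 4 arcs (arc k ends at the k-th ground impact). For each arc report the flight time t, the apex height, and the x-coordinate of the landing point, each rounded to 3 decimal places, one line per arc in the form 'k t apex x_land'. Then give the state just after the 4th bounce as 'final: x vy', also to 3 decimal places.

1 3.972 21.313 57.360
2 2.211 5.987 89.282
3 1.172 1.682 106.201
4 0.621 0.472 115.168
final: 115.168 1.613

Arc 1: start y=3.870, vy=18.490 → t=3.972, apex=21.313, x_land=57.360, impact vy=-20.438
  bounce: vy ← 0.53·20.438 = 10.832
Arc 2: start y=0.000, vy=10.832 → t=2.211, apex=5.987, x_land=89.282, impact vy=-10.832
  bounce: vy ← 0.53·10.832 = 5.741
Arc 3: start y=0.000, vy=5.741 → t=1.172, apex=1.682, x_land=106.201, impact vy=-5.741
  bounce: vy ← 0.53·5.741 = 3.043
Arc 4: start y=0.000, vy=3.043 → t=0.621, apex=0.472, x_land=115.168, impact vy=-3.043
  bounce: vy ← 0.53·3.043 = 1.613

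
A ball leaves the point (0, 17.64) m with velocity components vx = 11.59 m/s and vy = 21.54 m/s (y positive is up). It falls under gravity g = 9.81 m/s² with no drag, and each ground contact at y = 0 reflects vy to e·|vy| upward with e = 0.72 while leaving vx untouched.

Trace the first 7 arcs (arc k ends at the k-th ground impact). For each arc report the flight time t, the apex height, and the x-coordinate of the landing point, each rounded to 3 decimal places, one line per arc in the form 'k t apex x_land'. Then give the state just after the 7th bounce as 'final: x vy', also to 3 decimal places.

1 5.097 41.288 59.074
2 4.178 21.404 107.496
3 3.008 11.096 142.359
4 2.166 5.752 167.461
5 1.559 2.982 185.534
6 1.123 1.546 198.547
7 0.808 0.801 207.916
final: 207.916 2.855

Arc 1: start y=17.640, vy=21.540 → t=5.097, apex=41.288, x_land=59.074, impact vy=-28.462
  bounce: vy ← 0.72·28.462 = 20.492
Arc 2: start y=0.000, vy=20.492 → t=4.178, apex=21.404, x_land=107.496, impact vy=-20.492
  bounce: vy ← 0.72·20.492 = 14.755
Arc 3: start y=0.000, vy=14.755 → t=3.008, apex=11.096, x_land=142.359, impact vy=-14.755
  bounce: vy ← 0.72·14.755 = 10.623
Arc 4: start y=0.000, vy=10.623 → t=2.166, apex=5.752, x_land=167.461, impact vy=-10.623
  bounce: vy ← 0.72·10.623 = 7.649
Arc 5: start y=0.000, vy=7.649 → t=1.559, apex=2.982, x_land=185.534, impact vy=-7.649
  bounce: vy ← 0.72·7.649 = 5.507
Arc 6: start y=0.000, vy=5.507 → t=1.123, apex=1.546, x_land=198.547, impact vy=-5.507
  bounce: vy ← 0.72·5.507 = 3.965
Arc 7: start y=0.000, vy=3.965 → t=0.808, apex=0.801, x_land=207.916, impact vy=-3.965
  bounce: vy ← 0.72·3.965 = 2.855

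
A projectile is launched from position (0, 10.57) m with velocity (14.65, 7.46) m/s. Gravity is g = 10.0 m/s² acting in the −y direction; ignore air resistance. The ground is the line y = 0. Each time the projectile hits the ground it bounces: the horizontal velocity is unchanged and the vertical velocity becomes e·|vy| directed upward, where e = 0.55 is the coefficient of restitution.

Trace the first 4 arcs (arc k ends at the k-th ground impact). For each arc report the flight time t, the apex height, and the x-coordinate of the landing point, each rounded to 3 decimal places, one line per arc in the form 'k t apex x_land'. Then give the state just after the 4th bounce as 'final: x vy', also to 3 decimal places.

1 2.380 13.353 34.870
2 1.798 4.039 61.204
3 0.989 1.222 75.688
4 0.544 0.370 83.654
final: 83.654 1.495

Arc 1: start y=10.570, vy=7.460 → t=2.380, apex=13.353, x_land=34.870, impact vy=-16.342
  bounce: vy ← 0.55·16.342 = 8.988
Arc 2: start y=0.000, vy=8.988 → t=1.798, apex=4.039, x_land=61.204, impact vy=-8.988
  bounce: vy ← 0.55·8.988 = 4.943
Arc 3: start y=0.000, vy=4.943 → t=0.989, apex=1.222, x_land=75.688, impact vy=-4.943
  bounce: vy ← 0.55·4.943 = 2.719
Arc 4: start y=0.000, vy=2.719 → t=0.544, apex=0.370, x_land=83.654, impact vy=-2.719
  bounce: vy ← 0.55·2.719 = 1.495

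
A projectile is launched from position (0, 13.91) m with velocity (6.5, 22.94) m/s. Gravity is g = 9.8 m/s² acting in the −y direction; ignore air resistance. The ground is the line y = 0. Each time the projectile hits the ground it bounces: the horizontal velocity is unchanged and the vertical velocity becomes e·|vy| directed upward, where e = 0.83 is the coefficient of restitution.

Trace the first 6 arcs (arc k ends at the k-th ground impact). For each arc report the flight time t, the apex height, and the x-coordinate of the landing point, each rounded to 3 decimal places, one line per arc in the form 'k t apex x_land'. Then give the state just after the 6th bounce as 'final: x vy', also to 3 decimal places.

Arc 1: start y=13.910, vy=22.940 → t=5.225, apex=40.759, x_land=33.962, impact vy=-28.264
  bounce: vy ← 0.83·28.264 = 23.460
Arc 2: start y=0.000, vy=23.460 → t=4.788, apex=28.079, x_land=65.082, impact vy=-23.460
  bounce: vy ← 0.83·23.460 = 19.471
Arc 3: start y=0.000, vy=19.471 → t=3.974, apex=19.344, x_land=90.911, impact vy=-19.471
  bounce: vy ← 0.83·19.471 = 16.161
Arc 4: start y=0.000, vy=16.161 → t=3.298, apex=13.326, x_land=112.350, impact vy=-16.161
  bounce: vy ← 0.83·16.161 = 13.414
Arc 5: start y=0.000, vy=13.414 → t=2.738, apex=9.180, x_land=130.144, impact vy=-13.414
  bounce: vy ← 0.83·13.414 = 11.133
Arc 6: start y=0.000, vy=11.133 → t=2.272, apex=6.324, x_land=144.912, impact vy=-11.133
  bounce: vy ← 0.83·11.133 = 9.241

1 5.225 40.759 33.962
2 4.788 28.079 65.082
3 3.974 19.344 90.911
4 3.298 13.326 112.350
5 2.738 9.180 130.144
6 2.272 6.324 144.912
final: 144.912 9.241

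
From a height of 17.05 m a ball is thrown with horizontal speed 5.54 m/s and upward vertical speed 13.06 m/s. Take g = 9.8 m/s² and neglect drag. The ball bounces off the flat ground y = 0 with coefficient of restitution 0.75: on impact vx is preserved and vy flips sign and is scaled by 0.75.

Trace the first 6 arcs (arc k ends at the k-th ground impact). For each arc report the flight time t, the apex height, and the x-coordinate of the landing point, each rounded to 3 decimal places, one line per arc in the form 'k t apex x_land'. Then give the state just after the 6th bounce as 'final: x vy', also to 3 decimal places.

Arc 1: start y=17.050, vy=13.060 → t=3.625, apex=25.752, x_land=20.083, impact vy=-22.466
  bounce: vy ← 0.75·22.466 = 16.850
Arc 2: start y=0.000, vy=16.850 → t=3.439, apex=14.486, x_land=39.134, impact vy=-16.850
  bounce: vy ← 0.75·16.850 = 12.637
Arc 3: start y=0.000, vy=12.637 → t=2.579, apex=8.148, x_land=53.422, impact vy=-12.637
  bounce: vy ← 0.75·12.637 = 9.478
Arc 4: start y=0.000, vy=9.478 → t=1.934, apex=4.583, x_land=64.138, impact vy=-9.478
  bounce: vy ← 0.75·9.478 = 7.109
Arc 5: start y=0.000, vy=7.109 → t=1.451, apex=2.578, x_land=72.175, impact vy=-7.109
  bounce: vy ← 0.75·7.109 = 5.331
Arc 6: start y=0.000, vy=5.331 → t=1.088, apex=1.450, x_land=78.203, impact vy=-5.331
  bounce: vy ← 0.75·5.331 = 3.999

1 3.625 25.752 20.083
2 3.439 14.486 39.134
3 2.579 8.148 53.422
4 1.934 4.583 64.138
5 1.451 2.578 72.175
6 1.088 1.450 78.203
final: 78.203 3.999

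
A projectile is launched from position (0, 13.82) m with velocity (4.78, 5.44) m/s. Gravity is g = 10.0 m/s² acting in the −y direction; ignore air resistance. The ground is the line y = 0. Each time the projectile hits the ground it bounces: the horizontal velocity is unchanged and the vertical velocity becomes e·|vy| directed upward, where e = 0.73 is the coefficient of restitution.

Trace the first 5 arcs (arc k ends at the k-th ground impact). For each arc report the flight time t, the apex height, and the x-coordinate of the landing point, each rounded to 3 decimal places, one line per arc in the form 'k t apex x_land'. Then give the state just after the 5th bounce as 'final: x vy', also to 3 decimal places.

1 2.293 15.300 10.962
2 2.554 8.153 23.170
3 1.864 4.345 32.081
4 1.361 2.315 38.587
5 0.994 1.234 43.336
final: 43.336 3.626

Arc 1: start y=13.820, vy=5.440 → t=2.293, apex=15.300, x_land=10.962, impact vy=-17.493
  bounce: vy ← 0.73·17.493 = 12.770
Arc 2: start y=0.000, vy=12.770 → t=2.554, apex=8.153, x_land=23.170, impact vy=-12.770
  bounce: vy ← 0.73·12.770 = 9.322
Arc 3: start y=0.000, vy=9.322 → t=1.864, apex=4.345, x_land=32.081, impact vy=-9.322
  bounce: vy ← 0.73·9.322 = 6.805
Arc 4: start y=0.000, vy=6.805 → t=1.361, apex=2.315, x_land=38.587, impact vy=-6.805
  bounce: vy ← 0.73·6.805 = 4.968
Arc 5: start y=0.000, vy=4.968 → t=0.994, apex=1.234, x_land=43.336, impact vy=-4.968
  bounce: vy ← 0.73·4.968 = 3.626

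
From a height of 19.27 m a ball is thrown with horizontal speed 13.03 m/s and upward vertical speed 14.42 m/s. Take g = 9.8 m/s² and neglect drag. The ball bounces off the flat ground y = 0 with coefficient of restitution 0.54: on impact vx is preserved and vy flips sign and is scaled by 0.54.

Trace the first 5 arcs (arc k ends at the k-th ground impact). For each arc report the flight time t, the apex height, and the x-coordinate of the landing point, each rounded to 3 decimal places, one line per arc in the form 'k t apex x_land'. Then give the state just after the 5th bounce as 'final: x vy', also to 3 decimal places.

Arc 1: start y=19.270, vy=14.420 → t=3.941, apex=29.879, x_land=51.349, impact vy=-24.200
  bounce: vy ← 0.54·24.200 = 13.068
Arc 2: start y=0.000, vy=13.068 → t=2.667, apex=8.713, x_land=86.098, impact vy=-13.068
  bounce: vy ← 0.54·13.068 = 7.057
Arc 3: start y=0.000, vy=7.057 → t=1.440, apex=2.541, x_land=104.863, impact vy=-7.057
  bounce: vy ← 0.54·7.057 = 3.811
Arc 4: start y=0.000, vy=3.811 → t=0.778, apex=0.741, x_land=114.996, impact vy=-3.811
  bounce: vy ← 0.54·3.811 = 2.058
Arc 5: start y=0.000, vy=2.058 → t=0.420, apex=0.216, x_land=120.468, impact vy=-2.058
  bounce: vy ← 0.54·2.058 = 1.111

1 3.941 29.879 51.349
2 2.667 8.713 86.098
3 1.440 2.541 104.863
4 0.778 0.741 114.996
5 0.420 0.216 120.468
final: 120.468 1.111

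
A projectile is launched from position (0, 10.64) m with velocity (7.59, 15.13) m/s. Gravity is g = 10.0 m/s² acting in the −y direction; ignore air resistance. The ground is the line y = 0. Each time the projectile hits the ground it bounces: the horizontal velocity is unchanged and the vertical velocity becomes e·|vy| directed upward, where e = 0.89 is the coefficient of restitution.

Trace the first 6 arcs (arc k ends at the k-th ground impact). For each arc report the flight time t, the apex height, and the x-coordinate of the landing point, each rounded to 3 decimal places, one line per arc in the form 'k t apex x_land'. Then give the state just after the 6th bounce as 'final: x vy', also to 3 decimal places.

Arc 1: start y=10.640, vy=15.130 → t=3.615, apex=22.086, x_land=27.436, impact vy=-21.017
  bounce: vy ← 0.89·21.017 = 18.705
Arc 2: start y=0.000, vy=18.705 → t=3.741, apex=17.494, x_land=55.830, impact vy=-18.705
  bounce: vy ← 0.89·18.705 = 16.648
Arc 3: start y=0.000, vy=16.648 → t=3.330, apex=13.857, x_land=81.101, impact vy=-16.648
  bounce: vy ← 0.89·16.648 = 14.816
Arc 4: start y=0.000, vy=14.816 → t=2.963, apex=10.976, x_land=103.592, impact vy=-14.816
  bounce: vy ← 0.89·14.816 = 13.187
Arc 5: start y=0.000, vy=13.187 → t=2.637, apex=8.694, x_land=123.610, impact vy=-13.187
  bounce: vy ← 0.89·13.187 = 11.736
Arc 6: start y=0.000, vy=11.736 → t=2.347, apex=6.887, x_land=141.425, impact vy=-11.736
  bounce: vy ← 0.89·11.736 = 10.445

1 3.615 22.086 27.436
2 3.741 17.494 55.830
3 3.330 13.857 81.101
4 2.963 10.976 103.592
5 2.637 8.694 123.610
6 2.347 6.887 141.425
final: 141.425 10.445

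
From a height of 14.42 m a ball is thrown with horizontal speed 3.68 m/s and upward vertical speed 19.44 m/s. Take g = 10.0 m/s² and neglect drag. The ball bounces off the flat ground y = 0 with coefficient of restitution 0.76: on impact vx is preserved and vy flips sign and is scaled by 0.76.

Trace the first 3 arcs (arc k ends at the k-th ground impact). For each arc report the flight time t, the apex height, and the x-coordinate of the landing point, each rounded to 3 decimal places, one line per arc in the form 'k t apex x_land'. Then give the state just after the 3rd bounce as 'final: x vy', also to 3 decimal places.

1 4.525 33.316 16.653
2 3.924 19.243 31.092
3 2.982 11.115 42.065
final: 42.065 11.331

Arc 1: start y=14.420, vy=19.440 → t=4.525, apex=33.316, x_land=16.653, impact vy=-25.813
  bounce: vy ← 0.76·25.813 = 19.618
Arc 2: start y=0.000, vy=19.618 → t=3.924, apex=19.243, x_land=31.092, impact vy=-19.618
  bounce: vy ← 0.76·19.618 = 14.910
Arc 3: start y=0.000, vy=14.910 → t=2.982, apex=11.115, x_land=42.065, impact vy=-14.910
  bounce: vy ← 0.76·14.910 = 11.331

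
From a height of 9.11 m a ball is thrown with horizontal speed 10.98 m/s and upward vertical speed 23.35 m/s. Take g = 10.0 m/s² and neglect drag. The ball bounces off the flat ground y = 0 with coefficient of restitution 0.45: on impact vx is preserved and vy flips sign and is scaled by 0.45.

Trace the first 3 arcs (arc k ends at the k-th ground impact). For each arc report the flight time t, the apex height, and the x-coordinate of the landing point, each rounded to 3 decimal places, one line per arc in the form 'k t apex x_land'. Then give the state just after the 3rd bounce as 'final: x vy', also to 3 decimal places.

1 5.032 36.371 55.252
2 2.427 7.365 81.905
3 1.092 1.491 93.898
final: 93.898 2.458

Arc 1: start y=9.110, vy=23.350 → t=5.032, apex=36.371, x_land=55.252, impact vy=-26.971
  bounce: vy ← 0.45·26.971 = 12.137
Arc 2: start y=0.000, vy=12.137 → t=2.427, apex=7.365, x_land=81.905, impact vy=-12.137
  bounce: vy ← 0.45·12.137 = 5.462
Arc 3: start y=0.000, vy=5.462 → t=1.092, apex=1.491, x_land=93.898, impact vy=-5.462
  bounce: vy ← 0.45·5.462 = 2.458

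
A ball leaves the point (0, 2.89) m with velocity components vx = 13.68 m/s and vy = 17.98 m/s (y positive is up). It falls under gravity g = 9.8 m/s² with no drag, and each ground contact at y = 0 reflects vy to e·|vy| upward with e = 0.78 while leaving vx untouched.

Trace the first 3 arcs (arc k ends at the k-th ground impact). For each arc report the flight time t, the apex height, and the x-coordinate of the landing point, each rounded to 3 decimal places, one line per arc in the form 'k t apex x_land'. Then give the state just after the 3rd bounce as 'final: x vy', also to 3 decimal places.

1 3.824 19.384 52.307
2 3.103 11.793 94.753
3 2.420 7.175 127.861
final: 127.861 9.250

Arc 1: start y=2.890, vy=17.980 → t=3.824, apex=19.384, x_land=52.307, impact vy=-19.492
  bounce: vy ← 0.78·19.492 = 15.203
Arc 2: start y=0.000, vy=15.203 → t=3.103, apex=11.793, x_land=94.753, impact vy=-15.203
  bounce: vy ← 0.78·15.203 = 11.859
Arc 3: start y=0.000, vy=11.859 → t=2.420, apex=7.175, x_land=127.861, impact vy=-11.859
  bounce: vy ← 0.78·11.859 = 9.250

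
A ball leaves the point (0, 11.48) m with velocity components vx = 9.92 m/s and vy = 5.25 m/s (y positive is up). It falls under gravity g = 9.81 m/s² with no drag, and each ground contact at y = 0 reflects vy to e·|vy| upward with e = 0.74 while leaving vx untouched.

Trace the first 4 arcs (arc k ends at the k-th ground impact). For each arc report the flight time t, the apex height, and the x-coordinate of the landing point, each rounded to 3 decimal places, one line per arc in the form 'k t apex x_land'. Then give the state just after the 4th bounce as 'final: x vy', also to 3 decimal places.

Arc 1: start y=11.480, vy=5.250 → t=2.156, apex=12.885, x_land=21.387, impact vy=-15.900
  bounce: vy ← 0.74·15.900 = 11.766
Arc 2: start y=0.000, vy=11.766 → t=2.399, apex=7.056, x_land=45.182, impact vy=-11.766
  bounce: vy ← 0.74·11.766 = 8.707
Arc 3: start y=0.000, vy=8.707 → t=1.775, apex=3.864, x_land=62.791, impact vy=-8.707
  bounce: vy ← 0.74·8.707 = 6.443
Arc 4: start y=0.000, vy=6.443 → t=1.314, apex=2.116, x_land=75.821, impact vy=-6.443
  bounce: vy ← 0.74·6.443 = 4.768

1 2.156 12.885 21.387
2 2.399 7.056 45.182
3 1.775 3.864 62.791
4 1.314 2.116 75.821
final: 75.821 4.768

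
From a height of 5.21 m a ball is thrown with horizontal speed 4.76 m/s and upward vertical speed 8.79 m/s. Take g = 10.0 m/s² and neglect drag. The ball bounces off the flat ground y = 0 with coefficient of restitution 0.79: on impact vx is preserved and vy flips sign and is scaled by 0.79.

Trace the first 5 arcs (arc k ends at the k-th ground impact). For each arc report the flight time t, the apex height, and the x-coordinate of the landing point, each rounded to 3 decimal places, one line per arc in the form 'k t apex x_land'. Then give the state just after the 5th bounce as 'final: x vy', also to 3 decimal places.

1 2.226 9.073 10.596
2 2.128 5.663 20.727
3 1.681 3.534 28.731
4 1.328 2.206 35.054
5 1.049 1.377 40.049
final: 40.049 4.145

Arc 1: start y=5.210, vy=8.790 → t=2.226, apex=9.073, x_land=10.596, impact vy=-13.471
  bounce: vy ← 0.79·13.471 = 10.642
Arc 2: start y=0.000, vy=10.642 → t=2.128, apex=5.663, x_land=20.727, impact vy=-10.642
  bounce: vy ← 0.79·10.642 = 8.407
Arc 3: start y=0.000, vy=8.407 → t=1.681, apex=3.534, x_land=28.731, impact vy=-8.407
  bounce: vy ← 0.79·8.407 = 6.642
Arc 4: start y=0.000, vy=6.642 → t=1.328, apex=2.206, x_land=35.054, impact vy=-6.642
  bounce: vy ← 0.79·6.642 = 5.247
Arc 5: start y=0.000, vy=5.247 → t=1.049, apex=1.377, x_land=40.049, impact vy=-5.247
  bounce: vy ← 0.79·5.247 = 4.145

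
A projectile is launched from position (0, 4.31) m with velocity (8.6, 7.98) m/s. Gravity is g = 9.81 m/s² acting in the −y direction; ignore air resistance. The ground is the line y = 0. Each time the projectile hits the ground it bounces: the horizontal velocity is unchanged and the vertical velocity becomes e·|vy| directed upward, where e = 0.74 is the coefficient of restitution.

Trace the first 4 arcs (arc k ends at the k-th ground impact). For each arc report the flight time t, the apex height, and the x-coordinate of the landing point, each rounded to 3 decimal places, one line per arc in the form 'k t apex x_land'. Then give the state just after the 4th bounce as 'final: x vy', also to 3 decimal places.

1 2.055 7.556 17.669
2 1.837 4.137 33.467
3 1.359 2.266 45.156
4 1.006 1.241 53.807
final: 53.807 3.651

Arc 1: start y=4.310, vy=7.980 → t=2.055, apex=7.556, x_land=17.669, impact vy=-12.175
  bounce: vy ← 0.74·12.175 = 9.010
Arc 2: start y=0.000, vy=9.010 → t=1.837, apex=4.137, x_land=33.467, impact vy=-9.010
  bounce: vy ← 0.74·9.010 = 6.667
Arc 3: start y=0.000, vy=6.667 → t=1.359, apex=2.266, x_land=45.156, impact vy=-6.667
  bounce: vy ← 0.74·6.667 = 4.934
Arc 4: start y=0.000, vy=4.934 → t=1.006, apex=1.241, x_land=53.807, impact vy=-4.934
  bounce: vy ← 0.74·4.934 = 3.651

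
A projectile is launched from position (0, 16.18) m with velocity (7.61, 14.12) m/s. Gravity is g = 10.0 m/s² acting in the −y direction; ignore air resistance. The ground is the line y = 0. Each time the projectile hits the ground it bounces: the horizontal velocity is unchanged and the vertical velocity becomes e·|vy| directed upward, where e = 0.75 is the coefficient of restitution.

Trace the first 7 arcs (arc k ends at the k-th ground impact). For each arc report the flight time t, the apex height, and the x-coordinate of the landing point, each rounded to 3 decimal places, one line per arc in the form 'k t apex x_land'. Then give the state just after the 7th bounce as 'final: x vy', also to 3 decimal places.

1 3.699 26.149 28.148
2 3.430 14.709 54.253
3 2.573 8.274 73.831
4 1.930 4.654 88.515
5 1.447 2.618 99.528
6 1.085 1.473 107.788
7 0.814 0.828 113.982
final: 113.982 3.053

Arc 1: start y=16.180, vy=14.120 → t=3.699, apex=26.149, x_land=28.148, impact vy=-22.869
  bounce: vy ← 0.75·22.869 = 17.151
Arc 2: start y=0.000, vy=17.151 → t=3.430, apex=14.709, x_land=54.253, impact vy=-17.151
  bounce: vy ← 0.75·17.151 = 12.864
Arc 3: start y=0.000, vy=12.864 → t=2.573, apex=8.274, x_land=73.831, impact vy=-12.864
  bounce: vy ← 0.75·12.864 = 9.648
Arc 4: start y=0.000, vy=9.648 → t=1.930, apex=4.654, x_land=88.515, impact vy=-9.648
  bounce: vy ← 0.75·9.648 = 7.236
Arc 5: start y=0.000, vy=7.236 → t=1.447, apex=2.618, x_land=99.528, impact vy=-7.236
  bounce: vy ← 0.75·7.236 = 5.427
Arc 6: start y=0.000, vy=5.427 → t=1.085, apex=1.473, x_land=107.788, impact vy=-5.427
  bounce: vy ← 0.75·5.427 = 4.070
Arc 7: start y=0.000, vy=4.070 → t=0.814, apex=0.828, x_land=113.982, impact vy=-4.070
  bounce: vy ← 0.75·4.070 = 3.053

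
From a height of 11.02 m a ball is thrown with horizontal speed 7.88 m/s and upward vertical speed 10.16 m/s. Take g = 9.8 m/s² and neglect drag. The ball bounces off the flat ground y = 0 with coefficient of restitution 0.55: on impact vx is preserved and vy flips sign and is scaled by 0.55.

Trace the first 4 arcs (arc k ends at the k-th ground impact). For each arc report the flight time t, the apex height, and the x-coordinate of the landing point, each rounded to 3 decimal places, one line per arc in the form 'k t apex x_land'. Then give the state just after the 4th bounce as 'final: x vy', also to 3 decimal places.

Arc 1: start y=11.020, vy=10.160 → t=2.860, apex=16.287, x_land=22.536, impact vy=-17.867
  bounce: vy ← 0.55·17.867 = 9.827
Arc 2: start y=0.000, vy=9.827 → t=2.005, apex=4.927, x_land=38.339, impact vy=-9.827
  bounce: vy ← 0.55·9.827 = 5.405
Arc 3: start y=0.000, vy=5.405 → t=1.103, apex=1.490, x_land=47.030, impact vy=-5.405
  bounce: vy ← 0.55·5.405 = 2.973
Arc 4: start y=0.000, vy=2.973 → t=0.607, apex=0.451, x_land=51.811, impact vy=-2.973
  bounce: vy ← 0.55·2.973 = 1.635

1 2.860 16.287 22.536
2 2.005 4.927 38.339
3 1.103 1.490 47.030
4 0.607 0.451 51.811
final: 51.811 1.635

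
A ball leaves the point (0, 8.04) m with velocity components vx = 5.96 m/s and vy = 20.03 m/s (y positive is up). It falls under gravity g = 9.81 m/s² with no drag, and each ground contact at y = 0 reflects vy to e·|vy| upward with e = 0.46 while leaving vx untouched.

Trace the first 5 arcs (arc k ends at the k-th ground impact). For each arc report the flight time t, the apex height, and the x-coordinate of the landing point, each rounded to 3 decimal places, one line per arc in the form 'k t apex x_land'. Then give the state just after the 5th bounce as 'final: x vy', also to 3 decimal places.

1 4.452 28.489 26.533
2 2.217 6.028 39.747
3 1.020 1.276 45.826
4 0.469 0.270 48.622
5 0.216 0.057 49.908
final: 49.908 0.487

Arc 1: start y=8.040, vy=20.030 → t=4.452, apex=28.489, x_land=26.533, impact vy=-23.642
  bounce: vy ← 0.46·23.642 = 10.875
Arc 2: start y=0.000, vy=10.875 → t=2.217, apex=6.028, x_land=39.747, impact vy=-10.875
  bounce: vy ← 0.46·10.875 = 5.003
Arc 3: start y=0.000, vy=5.003 → t=1.020, apex=1.276, x_land=45.826, impact vy=-5.003
  bounce: vy ← 0.46·5.003 = 2.301
Arc 4: start y=0.000, vy=2.301 → t=0.469, apex=0.270, x_land=48.622, impact vy=-2.301
  bounce: vy ← 0.46·2.301 = 1.059
Arc 5: start y=0.000, vy=1.059 → t=0.216, apex=0.057, x_land=49.908, impact vy=-1.059
  bounce: vy ← 0.46·1.059 = 0.487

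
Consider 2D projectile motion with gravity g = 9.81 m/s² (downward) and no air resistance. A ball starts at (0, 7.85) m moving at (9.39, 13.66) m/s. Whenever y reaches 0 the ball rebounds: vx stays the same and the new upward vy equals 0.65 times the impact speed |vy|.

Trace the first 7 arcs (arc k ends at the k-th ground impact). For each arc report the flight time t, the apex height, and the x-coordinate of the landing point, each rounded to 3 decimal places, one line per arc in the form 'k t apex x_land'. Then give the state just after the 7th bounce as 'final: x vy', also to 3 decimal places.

Arc 1: start y=7.850, vy=13.660 → t=3.274, apex=17.360, x_land=30.741, impact vy=-18.456
  bounce: vy ← 0.65·18.456 = 11.996
Arc 2: start y=0.000, vy=11.996 → t=2.446, apex=7.335, x_land=53.706, impact vy=-11.996
  bounce: vy ← 0.65·11.996 = 7.798
Arc 3: start y=0.000, vy=7.798 → t=1.590, apex=3.099, x_land=68.633, impact vy=-7.798
  bounce: vy ← 0.65·7.798 = 5.068
Arc 4: start y=0.000, vy=5.068 → t=1.033, apex=1.309, x_land=78.336, impact vy=-5.068
  bounce: vy ← 0.65·5.068 = 3.294
Arc 5: start y=0.000, vy=3.294 → t=0.672, apex=0.553, x_land=84.643, impact vy=-3.294
  bounce: vy ← 0.65·3.294 = 2.141
Arc 6: start y=0.000, vy=2.141 → t=0.437, apex=0.234, x_land=88.742, impact vy=-2.141
  bounce: vy ← 0.65·2.141 = 1.392
Arc 7: start y=0.000, vy=1.392 → t=0.284, apex=0.099, x_land=91.407, impact vy=-1.392
  bounce: vy ← 0.65·1.392 = 0.905

1 3.274 17.360 30.741
2 2.446 7.335 53.706
3 1.590 3.099 68.633
4 1.033 1.309 78.336
5 0.672 0.553 84.643
6 0.437 0.234 88.742
7 0.284 0.099 91.407
final: 91.407 0.905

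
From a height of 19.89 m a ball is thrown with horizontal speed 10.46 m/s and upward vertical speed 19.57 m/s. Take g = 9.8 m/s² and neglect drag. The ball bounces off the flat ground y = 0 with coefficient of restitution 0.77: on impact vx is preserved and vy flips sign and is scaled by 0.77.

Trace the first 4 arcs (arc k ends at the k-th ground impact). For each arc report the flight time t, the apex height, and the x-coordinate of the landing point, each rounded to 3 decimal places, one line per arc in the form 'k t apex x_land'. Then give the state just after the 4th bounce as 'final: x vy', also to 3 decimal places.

1 4.834 39.430 50.560
2 4.369 23.378 96.255
3 3.364 13.861 131.440
4 2.590 8.218 158.533
final: 158.533 9.772

Arc 1: start y=19.890, vy=19.570 → t=4.834, apex=39.430, x_land=50.560, impact vy=-27.800
  bounce: vy ← 0.77·27.800 = 21.406
Arc 2: start y=0.000, vy=21.406 → t=4.369, apex=23.378, x_land=96.255, impact vy=-21.406
  bounce: vy ← 0.77·21.406 = 16.483
Arc 3: start y=0.000, vy=16.483 → t=3.364, apex=13.861, x_land=131.440, impact vy=-16.483
  bounce: vy ← 0.77·16.483 = 12.692
Arc 4: start y=0.000, vy=12.692 → t=2.590, apex=8.218, x_land=158.533, impact vy=-12.692
  bounce: vy ← 0.77·12.692 = 9.772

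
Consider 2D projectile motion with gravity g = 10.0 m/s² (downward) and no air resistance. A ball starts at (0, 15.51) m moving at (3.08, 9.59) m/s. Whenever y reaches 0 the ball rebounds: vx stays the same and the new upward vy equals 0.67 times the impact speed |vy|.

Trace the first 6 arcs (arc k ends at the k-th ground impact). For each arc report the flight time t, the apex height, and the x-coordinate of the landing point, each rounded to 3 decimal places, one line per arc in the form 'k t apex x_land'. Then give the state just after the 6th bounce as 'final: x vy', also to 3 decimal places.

Arc 1: start y=15.510, vy=9.590 → t=2.964, apex=20.108, x_land=9.130, impact vy=-20.054
  bounce: vy ← 0.67·20.054 = 13.436
Arc 2: start y=0.000, vy=13.436 → t=2.687, apex=9.027, x_land=17.407, impact vy=-13.436
  bounce: vy ← 0.67·13.436 = 9.002
Arc 3: start y=0.000, vy=9.002 → t=1.800, apex=4.052, x_land=22.953, impact vy=-9.002
  bounce: vy ← 0.67·9.002 = 6.032
Arc 4: start y=0.000, vy=6.032 → t=1.206, apex=1.819, x_land=26.668, impact vy=-6.032
  bounce: vy ← 0.67·6.032 = 4.041
Arc 5: start y=0.000, vy=4.041 → t=0.808, apex=0.817, x_land=29.157, impact vy=-4.041
  bounce: vy ← 0.67·4.041 = 2.708
Arc 6: start y=0.000, vy=2.708 → t=0.542, apex=0.367, x_land=30.825, impact vy=-2.708
  bounce: vy ← 0.67·2.708 = 1.814

1 2.964 20.108 9.130
2 2.687 9.027 17.407
3 1.800 4.052 22.953
4 1.206 1.819 26.668
5 0.808 0.817 29.157
6 0.542 0.367 30.825
final: 30.825 1.814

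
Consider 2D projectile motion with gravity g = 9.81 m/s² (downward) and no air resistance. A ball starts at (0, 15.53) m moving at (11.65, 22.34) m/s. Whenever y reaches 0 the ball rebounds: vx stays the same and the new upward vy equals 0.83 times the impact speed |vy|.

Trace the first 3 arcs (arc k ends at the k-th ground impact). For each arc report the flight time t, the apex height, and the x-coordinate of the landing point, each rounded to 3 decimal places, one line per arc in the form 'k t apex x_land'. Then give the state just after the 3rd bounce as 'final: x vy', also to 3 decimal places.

Arc 1: start y=15.530, vy=22.340 → t=5.167, apex=40.967, x_land=60.199, impact vy=-28.351
  bounce: vy ← 0.83·28.351 = 23.531
Arc 2: start y=0.000, vy=23.531 → t=4.797, apex=28.222, x_land=116.088, impact vy=-23.531
  bounce: vy ← 0.83·23.531 = 19.531
Arc 3: start y=0.000, vy=19.531 → t=3.982, apex=19.442, x_land=162.477, impact vy=-19.531
  bounce: vy ← 0.83·19.531 = 16.211

1 5.167 40.967 60.199
2 4.797 28.222 116.088
3 3.982 19.442 162.477
final: 162.477 16.211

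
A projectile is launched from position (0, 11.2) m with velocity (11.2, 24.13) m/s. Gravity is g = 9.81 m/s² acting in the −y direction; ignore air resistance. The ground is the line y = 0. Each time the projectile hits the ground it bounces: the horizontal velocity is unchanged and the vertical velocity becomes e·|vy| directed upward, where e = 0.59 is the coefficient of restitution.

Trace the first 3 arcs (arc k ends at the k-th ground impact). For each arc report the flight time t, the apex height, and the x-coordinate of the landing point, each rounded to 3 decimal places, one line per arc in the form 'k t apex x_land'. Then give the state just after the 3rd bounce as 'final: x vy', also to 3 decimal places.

1 5.347 40.877 59.881
2 3.406 14.229 98.033
3 2.010 4.953 120.543
final: 120.543 5.816

Arc 1: start y=11.200, vy=24.130 → t=5.347, apex=40.877, x_land=59.881, impact vy=-28.320
  bounce: vy ← 0.59·28.320 = 16.709
Arc 2: start y=0.000, vy=16.709 → t=3.406, apex=14.229, x_land=98.033, impact vy=-16.709
  bounce: vy ← 0.59·16.709 = 9.858
Arc 3: start y=0.000, vy=9.858 → t=2.010, apex=4.953, x_land=120.543, impact vy=-9.858
  bounce: vy ← 0.59·9.858 = 5.816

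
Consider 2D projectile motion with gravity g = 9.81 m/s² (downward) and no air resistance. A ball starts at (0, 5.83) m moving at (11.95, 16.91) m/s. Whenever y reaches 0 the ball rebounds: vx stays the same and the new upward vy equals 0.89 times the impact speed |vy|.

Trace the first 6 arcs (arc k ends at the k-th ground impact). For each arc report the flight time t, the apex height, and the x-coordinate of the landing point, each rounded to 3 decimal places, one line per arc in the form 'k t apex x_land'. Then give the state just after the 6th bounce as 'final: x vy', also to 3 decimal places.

Arc 1: start y=5.830, vy=16.910 → t=3.763, apex=20.404, x_land=44.972, impact vy=-20.008
  bounce: vy ← 0.89·20.008 = 17.807
Arc 2: start y=0.000, vy=17.807 → t=3.630, apex=16.162, x_land=88.356, impact vy=-17.807
  bounce: vy ← 0.89·17.807 = 15.849
Arc 3: start y=0.000, vy=15.849 → t=3.231, apex=12.802, x_land=126.968, impact vy=-15.849
  bounce: vy ← 0.89·15.849 = 14.105
Arc 4: start y=0.000, vy=14.105 → t=2.876, apex=10.141, x_land=161.332, impact vy=-14.105
  bounce: vy ← 0.89·14.105 = 12.554
Arc 5: start y=0.000, vy=12.554 → t=2.559, apex=8.032, x_land=191.916, impact vy=-12.554
  bounce: vy ← 0.89·12.554 = 11.173
Arc 6: start y=0.000, vy=11.173 → t=2.278, apex=6.362, x_land=219.136, impact vy=-11.173
  bounce: vy ← 0.89·11.173 = 9.944

1 3.763 20.404 44.972
2 3.630 16.162 88.356
3 3.231 12.802 126.968
4 2.876 10.141 161.332
5 2.559 8.032 191.916
6 2.278 6.362 219.136
final: 219.136 9.944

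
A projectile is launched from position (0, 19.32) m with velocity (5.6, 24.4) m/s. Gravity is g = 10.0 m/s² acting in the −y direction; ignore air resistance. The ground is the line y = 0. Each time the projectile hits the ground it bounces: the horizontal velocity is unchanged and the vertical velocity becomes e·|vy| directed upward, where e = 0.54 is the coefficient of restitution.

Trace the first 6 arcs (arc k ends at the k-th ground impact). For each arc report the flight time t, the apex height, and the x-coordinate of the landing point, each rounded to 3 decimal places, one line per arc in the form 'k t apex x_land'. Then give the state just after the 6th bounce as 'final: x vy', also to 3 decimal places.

1 5.573 49.088 31.211
2 3.384 14.314 50.161
3 1.827 4.174 60.394
4 0.987 1.217 65.920
5 0.533 0.355 68.904
6 0.288 0.103 70.515
final: 70.515 0.777

Arc 1: start y=19.320, vy=24.400 → t=5.573, apex=49.088, x_land=31.211, impact vy=-31.333
  bounce: vy ← 0.54·31.333 = 16.920
Arc 2: start y=0.000, vy=16.920 → t=3.384, apex=14.314, x_land=50.161, impact vy=-16.920
  bounce: vy ← 0.54·16.920 = 9.137
Arc 3: start y=0.000, vy=9.137 → t=1.827, apex=4.174, x_land=60.394, impact vy=-9.137
  bounce: vy ← 0.54·9.137 = 4.934
Arc 4: start y=0.000, vy=4.934 → t=0.987, apex=1.217, x_land=65.920, impact vy=-4.934
  bounce: vy ← 0.54·4.934 = 2.664
Arc 5: start y=0.000, vy=2.664 → t=0.533, apex=0.355, x_land=68.904, impact vy=-2.664
  bounce: vy ← 0.54·2.664 = 1.439
Arc 6: start y=0.000, vy=1.439 → t=0.288, apex=0.103, x_land=70.515, impact vy=-1.439
  bounce: vy ← 0.54·1.439 = 0.777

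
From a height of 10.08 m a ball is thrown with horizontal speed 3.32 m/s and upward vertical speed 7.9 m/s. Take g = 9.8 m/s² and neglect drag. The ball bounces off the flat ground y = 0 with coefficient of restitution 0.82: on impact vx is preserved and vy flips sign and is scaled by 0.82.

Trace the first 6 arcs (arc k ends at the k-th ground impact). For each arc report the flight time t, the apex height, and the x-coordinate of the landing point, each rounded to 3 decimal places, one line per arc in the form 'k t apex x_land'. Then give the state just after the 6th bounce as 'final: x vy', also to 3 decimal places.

Arc 1: start y=10.080, vy=7.900 → t=2.451, apex=13.264, x_land=8.139, impact vy=-16.124
  bounce: vy ← 0.82·16.124 = 13.222
Arc 2: start y=0.000, vy=13.222 → t=2.698, apex=8.919, x_land=17.097, impact vy=-13.222
  bounce: vy ← 0.82·13.222 = 10.842
Arc 3: start y=0.000, vy=10.842 → t=2.213, apex=5.997, x_land=24.443, impact vy=-10.842
  bounce: vy ← 0.82·10.842 = 8.890
Arc 4: start y=0.000, vy=8.890 → t=1.814, apex=4.032, x_land=30.466, impact vy=-8.890
  bounce: vy ← 0.82·8.890 = 7.290
Arc 5: start y=0.000, vy=7.290 → t=1.488, apex=2.711, x_land=35.406, impact vy=-7.290
  bounce: vy ← 0.82·7.290 = 5.978
Arc 6: start y=0.000, vy=5.978 → t=1.220, apex=1.823, x_land=39.456, impact vy=-5.978
  bounce: vy ← 0.82·5.978 = 4.902

1 2.451 13.264 8.139
2 2.698 8.919 17.097
3 2.213 5.997 24.443
4 1.814 4.032 30.466
5 1.488 2.711 35.406
6 1.220 1.823 39.456
final: 39.456 4.902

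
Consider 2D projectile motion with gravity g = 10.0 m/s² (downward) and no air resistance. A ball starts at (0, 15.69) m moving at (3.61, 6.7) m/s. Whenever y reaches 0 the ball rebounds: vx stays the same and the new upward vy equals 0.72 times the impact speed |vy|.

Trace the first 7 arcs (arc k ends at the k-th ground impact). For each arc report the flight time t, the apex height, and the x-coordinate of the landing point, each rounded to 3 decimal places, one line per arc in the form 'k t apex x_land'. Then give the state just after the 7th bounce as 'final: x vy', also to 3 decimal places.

Arc 1: start y=15.690, vy=6.700 → t=2.564, apex=17.934, x_land=9.256, impact vy=-18.939
  bounce: vy ← 0.72·18.939 = 13.636
Arc 2: start y=0.000, vy=13.636 → t=2.727, apex=9.297, x_land=19.101, impact vy=-13.636
  bounce: vy ← 0.72·13.636 = 9.818
Arc 3: start y=0.000, vy=9.818 → t=1.964, apex=4.820, x_land=26.190, impact vy=-9.818
  bounce: vy ← 0.72·9.818 = 7.069
Arc 4: start y=0.000, vy=7.069 → t=1.414, apex=2.499, x_land=31.293, impact vy=-7.069
  bounce: vy ← 0.72·7.069 = 5.090
Arc 5: start y=0.000, vy=5.090 → t=1.018, apex=1.295, x_land=34.968, impact vy=-5.090
  bounce: vy ← 0.72·5.090 = 3.665
Arc 6: start y=0.000, vy=3.665 → t=0.733, apex=0.671, x_land=37.614, impact vy=-3.665
  bounce: vy ← 0.72·3.665 = 2.638
Arc 7: start y=0.000, vy=2.638 → t=0.528, apex=0.348, x_land=39.519, impact vy=-2.638
  bounce: vy ← 0.72·2.638 = 1.900

1 2.564 17.934 9.256
2 2.727 9.297 19.101
3 1.964 4.820 26.190
4 1.414 2.499 31.293
5 1.018 1.295 34.968
6 0.733 0.671 37.614
7 0.528 0.348 39.519
final: 39.519 1.900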